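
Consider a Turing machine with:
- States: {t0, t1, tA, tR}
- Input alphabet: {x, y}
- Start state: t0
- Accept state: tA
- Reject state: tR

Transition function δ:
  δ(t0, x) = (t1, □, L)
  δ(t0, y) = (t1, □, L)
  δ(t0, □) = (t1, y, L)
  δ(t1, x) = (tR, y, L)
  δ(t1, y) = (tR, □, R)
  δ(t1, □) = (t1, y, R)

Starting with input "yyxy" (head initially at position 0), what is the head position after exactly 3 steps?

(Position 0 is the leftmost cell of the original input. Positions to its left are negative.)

Execution trace (head position shown):
Step 0: [t0]yyxy  (head at position 0)
Step 1: move left → [t1]□□yxy  (head at position -1)
Step 2: move right → y[t1]□yxy  (head at position 0)
Step 3: move right → yy[t1]yxy  (head at position 1)

After 3 steps, the head is at position 1.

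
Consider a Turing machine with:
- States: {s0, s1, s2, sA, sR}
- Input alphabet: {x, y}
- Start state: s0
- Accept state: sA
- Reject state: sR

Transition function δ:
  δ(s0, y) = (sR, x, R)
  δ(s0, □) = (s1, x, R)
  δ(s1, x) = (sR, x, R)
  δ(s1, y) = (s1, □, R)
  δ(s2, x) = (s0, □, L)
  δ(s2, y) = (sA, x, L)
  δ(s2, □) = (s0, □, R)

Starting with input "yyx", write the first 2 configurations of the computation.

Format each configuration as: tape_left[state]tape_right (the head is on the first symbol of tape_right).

Transitions applied:
Step 1: δ(s0, y) = (sR, x, R)

The first 2 configurations are:
[s0]yyx ⊢ x[sR]yx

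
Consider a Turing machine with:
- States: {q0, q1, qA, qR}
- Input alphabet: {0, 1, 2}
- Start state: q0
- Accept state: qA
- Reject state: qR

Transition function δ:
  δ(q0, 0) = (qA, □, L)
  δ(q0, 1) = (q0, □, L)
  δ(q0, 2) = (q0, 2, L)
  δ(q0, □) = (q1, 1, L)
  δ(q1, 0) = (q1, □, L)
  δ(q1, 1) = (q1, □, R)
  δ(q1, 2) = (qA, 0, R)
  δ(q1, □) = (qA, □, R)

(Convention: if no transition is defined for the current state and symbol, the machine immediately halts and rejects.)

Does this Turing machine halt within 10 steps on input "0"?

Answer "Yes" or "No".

Execution trace:
Initial: [q0]0
Step 1: δ(q0, 0) = (qA, □, L) → [qA]□□

The machine reaches the accept state qA and halts.
The machine halted after 1 step (within the 10-step bound).

Answer: Yes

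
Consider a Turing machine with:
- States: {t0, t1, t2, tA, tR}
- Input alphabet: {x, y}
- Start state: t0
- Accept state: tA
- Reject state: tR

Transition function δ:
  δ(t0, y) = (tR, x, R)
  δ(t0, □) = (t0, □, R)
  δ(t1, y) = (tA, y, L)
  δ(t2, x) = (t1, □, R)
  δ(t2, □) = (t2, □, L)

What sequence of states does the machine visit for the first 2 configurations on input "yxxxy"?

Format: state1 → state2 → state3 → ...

Execution trace:
Initial: [t0]yxxxy
Step 1: δ(t0, y) = (tR, x, R) → x[tR]xxxy

The machine reaches the reject state tR and halts.

State sequence: t0 → tR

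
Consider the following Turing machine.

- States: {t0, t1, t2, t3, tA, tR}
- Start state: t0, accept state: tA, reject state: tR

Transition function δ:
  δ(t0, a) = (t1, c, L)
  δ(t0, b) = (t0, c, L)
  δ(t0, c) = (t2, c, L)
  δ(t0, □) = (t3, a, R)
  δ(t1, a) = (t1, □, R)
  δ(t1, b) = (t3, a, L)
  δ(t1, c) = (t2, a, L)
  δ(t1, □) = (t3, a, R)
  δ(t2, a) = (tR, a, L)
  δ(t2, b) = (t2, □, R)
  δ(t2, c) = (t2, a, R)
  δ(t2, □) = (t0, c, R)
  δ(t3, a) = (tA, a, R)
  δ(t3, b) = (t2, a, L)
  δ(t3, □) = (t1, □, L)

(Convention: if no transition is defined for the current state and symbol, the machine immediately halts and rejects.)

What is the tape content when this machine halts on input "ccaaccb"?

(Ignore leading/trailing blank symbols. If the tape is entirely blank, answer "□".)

Execution trace:
Initial: [t0]ccaaccb
Step 1: δ(t0, c) = (t2, c, L) → [t2]□ccaaccb
Step 2: δ(t2, □) = (t0, c, R) → c[t0]ccaaccb
Step 3: δ(t0, c) = (t2, c, L) → [t2]cccaaccb
Step 4: δ(t2, c) = (t2, a, R) → a[t2]ccaaccb
Step 5: δ(t2, c) = (t2, a, R) → aa[t2]caaccb
Step 6: δ(t2, c) = (t2, a, R) → aaa[t2]aaccb
Step 7: δ(t2, a) = (tR, a, L) → aa[tR]aaaccb

The machine reaches the reject state tR and halts.

Final tape (ignoring leading/trailing blanks): aaaaaccb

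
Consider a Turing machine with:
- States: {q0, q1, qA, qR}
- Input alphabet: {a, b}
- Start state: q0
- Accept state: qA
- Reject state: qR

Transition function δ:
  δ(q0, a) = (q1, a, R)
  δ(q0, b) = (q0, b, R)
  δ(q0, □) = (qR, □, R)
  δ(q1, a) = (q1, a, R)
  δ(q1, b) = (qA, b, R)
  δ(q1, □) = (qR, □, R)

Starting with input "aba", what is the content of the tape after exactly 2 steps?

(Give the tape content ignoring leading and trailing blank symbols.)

Execution trace:
Initial: [q0]aba
Step 1: δ(q0, a) = (q1, a, R) → a[q1]ba
Step 2: δ(q1, b) = (qA, b, R) → ab[qA]a

The machine reaches the accept state qA and halts.

After 2 steps, the tape (ignoring leading/trailing blanks) is: aba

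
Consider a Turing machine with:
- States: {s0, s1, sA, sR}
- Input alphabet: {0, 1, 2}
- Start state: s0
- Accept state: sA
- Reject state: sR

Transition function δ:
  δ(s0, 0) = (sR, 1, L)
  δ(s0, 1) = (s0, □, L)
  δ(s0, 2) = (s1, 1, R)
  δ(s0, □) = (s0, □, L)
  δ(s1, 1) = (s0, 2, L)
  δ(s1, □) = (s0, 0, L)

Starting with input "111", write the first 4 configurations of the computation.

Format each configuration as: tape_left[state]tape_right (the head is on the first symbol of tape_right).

Transitions applied:
Step 1: δ(s0, 1) = (s0, □, L)
Step 2: δ(s0, □) = (s0, □, L)
Step 3: δ(s0, □) = (s0, □, L)

The first 4 configurations are:
[s0]111 ⊢ [s0]□□11 ⊢ [s0]□□□11 ⊢ [s0]□□□□11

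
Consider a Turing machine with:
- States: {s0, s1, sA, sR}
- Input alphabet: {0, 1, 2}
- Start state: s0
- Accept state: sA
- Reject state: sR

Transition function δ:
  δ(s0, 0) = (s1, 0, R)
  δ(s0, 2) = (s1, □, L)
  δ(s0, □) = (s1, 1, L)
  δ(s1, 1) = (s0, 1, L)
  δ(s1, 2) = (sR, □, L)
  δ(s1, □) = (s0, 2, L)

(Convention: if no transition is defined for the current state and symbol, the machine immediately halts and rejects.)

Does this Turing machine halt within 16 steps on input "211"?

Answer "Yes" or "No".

Execution trace:
Initial: [s0]211
Step 1: δ(s0, 2) = (s1, □, L) → [s1]□□11
Step 2: δ(s1, □) = (s0, 2, L) → [s0]□2□11
Step 3: δ(s0, □) = (s1, 1, L) → [s1]□12□11
Step 4: δ(s1, □) = (s0, 2, L) → [s0]□212□11
Step 5: δ(s0, □) = (s1, 1, L) → [s1]□1212□11
Step 6: δ(s1, □) = (s0, 2, L) → [s0]□21212□11
Step 7: δ(s0, □) = (s1, 1, L) → [s1]□121212□11
Step 8: δ(s1, □) = (s0, 2, L) → [s0]□2121212□11
Step 9: δ(s0, □) = (s1, 1, L) → [s1]□12121212□11
Step 10: δ(s1, □) = (s0, 2, L) → [s0]□212121212□11
Step 11: δ(s0, □) = (s1, 1, L) → [s1]□1212121212□11
Step 12: δ(s1, □) = (s0, 2, L) → [s0]□21212121212□11
Step 13: δ(s0, □) = (s1, 1, L) → [s1]□121212121212□11
Step 14: δ(s1, □) = (s0, 2, L) → [s0]□2121212121212□11
Step 15: δ(s0, □) = (s1, 1, L) → [s1]□12121212121212□11
Step 16: δ(s1, □) = (s0, 2, L) → [s0]□212121212121212□11

The machine has not reached a halting state after 16 steps.
The machine did not halt within the 16-step bound.

Answer: No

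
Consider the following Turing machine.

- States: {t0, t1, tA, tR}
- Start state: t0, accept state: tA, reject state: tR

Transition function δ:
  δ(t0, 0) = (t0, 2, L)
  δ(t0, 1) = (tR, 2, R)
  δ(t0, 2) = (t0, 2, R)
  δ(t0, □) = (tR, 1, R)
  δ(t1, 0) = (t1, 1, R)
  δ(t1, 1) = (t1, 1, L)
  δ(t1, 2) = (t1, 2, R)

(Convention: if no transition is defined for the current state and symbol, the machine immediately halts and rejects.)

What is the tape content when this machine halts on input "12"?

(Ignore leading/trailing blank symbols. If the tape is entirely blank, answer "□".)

Execution trace:
Initial: [t0]12
Step 1: δ(t0, 1) = (tR, 2, R) → 2[tR]2

The machine reaches the reject state tR and halts.

Final tape (ignoring leading/trailing blanks): 22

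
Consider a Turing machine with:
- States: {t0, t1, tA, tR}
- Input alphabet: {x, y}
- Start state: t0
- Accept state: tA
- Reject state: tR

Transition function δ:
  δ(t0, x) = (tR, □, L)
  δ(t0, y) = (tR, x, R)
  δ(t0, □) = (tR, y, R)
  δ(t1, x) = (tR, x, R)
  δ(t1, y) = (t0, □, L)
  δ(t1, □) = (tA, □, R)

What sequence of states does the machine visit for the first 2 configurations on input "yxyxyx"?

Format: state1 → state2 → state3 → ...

Execution trace:
Initial: [t0]yxyxyx
Step 1: δ(t0, y) = (tR, x, R) → x[tR]xyxyx

The machine reaches the reject state tR and halts.

State sequence: t0 → tR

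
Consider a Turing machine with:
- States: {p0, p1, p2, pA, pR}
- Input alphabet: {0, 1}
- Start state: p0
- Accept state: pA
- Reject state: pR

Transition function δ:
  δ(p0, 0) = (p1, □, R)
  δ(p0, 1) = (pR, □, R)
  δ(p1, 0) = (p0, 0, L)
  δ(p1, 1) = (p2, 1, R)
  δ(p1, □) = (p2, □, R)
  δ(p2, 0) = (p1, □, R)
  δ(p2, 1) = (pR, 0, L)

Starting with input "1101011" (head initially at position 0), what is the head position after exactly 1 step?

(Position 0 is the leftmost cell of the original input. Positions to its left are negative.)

Execution trace (head position shown):
Step 0: [p0]1101011  (head at position 0)
Step 1: move right → □[pR]101011  (head at position 1)

After 1 step, the head is at position 1.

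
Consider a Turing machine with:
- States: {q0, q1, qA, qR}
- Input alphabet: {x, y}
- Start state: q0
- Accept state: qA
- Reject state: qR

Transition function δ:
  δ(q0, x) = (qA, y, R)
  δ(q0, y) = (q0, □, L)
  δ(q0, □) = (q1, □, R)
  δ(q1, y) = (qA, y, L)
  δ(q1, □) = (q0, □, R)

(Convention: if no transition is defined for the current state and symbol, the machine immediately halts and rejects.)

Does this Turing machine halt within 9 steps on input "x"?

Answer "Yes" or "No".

Execution trace:
Initial: [q0]x
Step 1: δ(q0, x) = (qA, y, R) → y[qA]□

The machine reaches the accept state qA and halts.
The machine halted after 1 step (within the 9-step bound).

Answer: Yes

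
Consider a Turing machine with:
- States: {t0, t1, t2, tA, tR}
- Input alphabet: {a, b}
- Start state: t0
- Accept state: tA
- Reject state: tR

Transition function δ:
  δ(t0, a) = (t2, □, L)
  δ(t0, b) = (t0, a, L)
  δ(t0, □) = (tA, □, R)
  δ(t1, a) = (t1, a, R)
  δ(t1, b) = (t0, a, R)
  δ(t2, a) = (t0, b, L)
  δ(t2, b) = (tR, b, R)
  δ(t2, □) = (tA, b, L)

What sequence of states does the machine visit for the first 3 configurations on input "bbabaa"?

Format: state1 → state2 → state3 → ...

Execution trace:
Initial: [t0]bbabaa
Step 1: δ(t0, b) = (t0, a, L) → [t0]□ababaa
Step 2: δ(t0, □) = (tA, □, R) → □[tA]ababaa

The machine reaches the accept state tA and halts.

State sequence: t0 → t0 → tA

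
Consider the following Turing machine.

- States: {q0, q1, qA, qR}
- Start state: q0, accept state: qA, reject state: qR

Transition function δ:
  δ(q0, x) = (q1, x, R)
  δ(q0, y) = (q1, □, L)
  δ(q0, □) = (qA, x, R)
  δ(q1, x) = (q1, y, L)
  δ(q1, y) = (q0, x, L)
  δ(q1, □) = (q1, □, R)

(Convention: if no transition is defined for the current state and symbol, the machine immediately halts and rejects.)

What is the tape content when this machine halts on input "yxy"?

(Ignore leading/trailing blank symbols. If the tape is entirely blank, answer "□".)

Execution trace:
Initial: [q0]yxy
Step 1: δ(q0, y) = (q1, □, L) → [q1]□□xy
Step 2: δ(q1, □) = (q1, □, R) → □[q1]□xy
Step 3: δ(q1, □) = (q1, □, R) → □□[q1]xy
Step 4: δ(q1, x) = (q1, y, L) → □[q1]□yy
Step 5: δ(q1, □) = (q1, □, R) → □□[q1]yy
Step 6: δ(q1, y) = (q0, x, L) → □[q0]□xy
Step 7: δ(q0, □) = (qA, x, R) → □x[qA]xy

The machine reaches the accept state qA and halts.

Final tape (ignoring leading/trailing blanks): xxy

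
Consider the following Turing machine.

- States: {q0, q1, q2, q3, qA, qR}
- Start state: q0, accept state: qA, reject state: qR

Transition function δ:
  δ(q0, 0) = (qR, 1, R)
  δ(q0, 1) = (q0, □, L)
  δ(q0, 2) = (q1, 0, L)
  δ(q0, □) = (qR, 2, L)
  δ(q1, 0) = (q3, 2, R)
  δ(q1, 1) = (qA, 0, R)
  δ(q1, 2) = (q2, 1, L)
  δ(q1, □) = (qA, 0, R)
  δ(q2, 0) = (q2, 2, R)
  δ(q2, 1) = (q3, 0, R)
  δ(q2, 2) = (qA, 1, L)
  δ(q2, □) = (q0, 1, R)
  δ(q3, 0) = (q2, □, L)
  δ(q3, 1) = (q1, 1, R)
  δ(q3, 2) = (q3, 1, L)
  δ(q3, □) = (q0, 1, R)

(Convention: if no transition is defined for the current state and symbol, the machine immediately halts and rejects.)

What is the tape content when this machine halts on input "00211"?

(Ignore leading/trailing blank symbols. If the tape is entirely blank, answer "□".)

Execution trace:
Initial: [q0]00211
Step 1: δ(q0, 0) = (qR, 1, R) → 1[qR]0211

The machine reaches the reject state qR and halts.

Final tape (ignoring leading/trailing blanks): 10211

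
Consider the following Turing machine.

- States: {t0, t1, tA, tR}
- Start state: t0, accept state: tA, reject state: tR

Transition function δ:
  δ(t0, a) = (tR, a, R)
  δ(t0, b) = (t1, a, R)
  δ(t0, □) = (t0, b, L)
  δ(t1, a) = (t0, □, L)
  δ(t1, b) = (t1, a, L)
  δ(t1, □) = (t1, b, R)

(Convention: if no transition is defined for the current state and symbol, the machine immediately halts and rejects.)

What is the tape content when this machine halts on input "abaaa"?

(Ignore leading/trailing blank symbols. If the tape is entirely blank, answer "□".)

Execution trace:
Initial: [t0]abaaa
Step 1: δ(t0, a) = (tR, a, R) → a[tR]baaa

The machine reaches the reject state tR and halts.

Final tape (ignoring leading/trailing blanks): abaaa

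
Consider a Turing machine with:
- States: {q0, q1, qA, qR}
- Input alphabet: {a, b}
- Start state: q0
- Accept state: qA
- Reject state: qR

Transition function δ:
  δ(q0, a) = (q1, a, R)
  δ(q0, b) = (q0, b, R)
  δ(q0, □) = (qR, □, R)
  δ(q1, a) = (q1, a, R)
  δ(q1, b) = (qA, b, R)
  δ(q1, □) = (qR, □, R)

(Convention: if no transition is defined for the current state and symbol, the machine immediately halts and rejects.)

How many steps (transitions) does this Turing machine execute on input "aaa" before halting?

Execution trace:
Initial: [q0]aaa
Step 1: δ(q0, a) = (q1, a, R) → a[q1]aa
Step 2: δ(q1, a) = (q1, a, R) → aa[q1]a
Step 3: δ(q1, a) = (q1, a, R) → aaa[q1]□
Step 4: δ(q1, □) = (qR, □, R) → aaa□[qR]□

The machine reaches the reject state qR and halts.

The machine executed 4 steps before halting.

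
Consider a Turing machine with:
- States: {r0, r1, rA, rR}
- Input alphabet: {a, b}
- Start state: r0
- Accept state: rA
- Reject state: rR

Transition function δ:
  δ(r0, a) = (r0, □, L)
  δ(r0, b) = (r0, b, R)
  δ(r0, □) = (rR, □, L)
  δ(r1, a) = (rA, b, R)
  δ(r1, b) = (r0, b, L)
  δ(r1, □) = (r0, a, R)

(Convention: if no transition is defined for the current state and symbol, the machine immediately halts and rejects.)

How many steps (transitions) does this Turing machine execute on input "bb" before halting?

Execution trace:
Initial: [r0]bb
Step 1: δ(r0, b) = (r0, b, R) → b[r0]b
Step 2: δ(r0, b) = (r0, b, R) → bb[r0]□
Step 3: δ(r0, □) = (rR, □, L) → b[rR]b□

The machine reaches the reject state rR and halts.

The machine executed 3 steps before halting.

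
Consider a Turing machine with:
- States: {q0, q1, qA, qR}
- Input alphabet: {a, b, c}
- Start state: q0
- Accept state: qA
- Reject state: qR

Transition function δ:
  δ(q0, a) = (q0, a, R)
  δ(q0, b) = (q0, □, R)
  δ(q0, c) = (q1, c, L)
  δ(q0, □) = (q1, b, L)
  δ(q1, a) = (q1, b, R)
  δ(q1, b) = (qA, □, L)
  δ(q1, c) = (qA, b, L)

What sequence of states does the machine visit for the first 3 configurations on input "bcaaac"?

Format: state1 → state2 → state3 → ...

Execution trace:
Initial: [q0]bcaaac
Step 1: δ(q0, b) = (q0, □, R) → □[q0]caaac
Step 2: δ(q0, c) = (q1, c, L) → [q1]□caaac

No transition is defined for δ(q1, □). By convention the machine halts and rejects.

State sequence: q0 → q0 → q1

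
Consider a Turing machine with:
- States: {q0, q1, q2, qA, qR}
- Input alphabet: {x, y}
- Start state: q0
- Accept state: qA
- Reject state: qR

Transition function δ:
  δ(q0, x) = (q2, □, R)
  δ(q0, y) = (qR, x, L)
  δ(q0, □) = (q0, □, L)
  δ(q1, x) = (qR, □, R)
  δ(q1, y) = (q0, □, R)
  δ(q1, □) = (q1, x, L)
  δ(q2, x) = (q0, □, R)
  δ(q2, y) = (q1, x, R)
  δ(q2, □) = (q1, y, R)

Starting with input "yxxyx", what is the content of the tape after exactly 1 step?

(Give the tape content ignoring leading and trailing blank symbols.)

Execution trace:
Initial: [q0]yxxyx
Step 1: δ(q0, y) = (qR, x, L) → [qR]□xxxyx

The machine reaches the reject state qR and halts.

After 1 step, the tape (ignoring leading/trailing blanks) is: xxxyx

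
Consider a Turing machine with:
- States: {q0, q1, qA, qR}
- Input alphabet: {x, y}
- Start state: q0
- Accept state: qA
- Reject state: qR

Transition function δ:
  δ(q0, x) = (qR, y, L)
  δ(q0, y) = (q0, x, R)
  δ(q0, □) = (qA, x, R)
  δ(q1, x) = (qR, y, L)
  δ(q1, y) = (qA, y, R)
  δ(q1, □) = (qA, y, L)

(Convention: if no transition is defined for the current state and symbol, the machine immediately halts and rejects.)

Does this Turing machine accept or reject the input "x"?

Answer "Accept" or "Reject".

Execution trace:
Initial: [q0]x
Step 1: δ(q0, x) = (qR, y, L) → [qR]□y

The machine reaches the reject state qR and halts.

Answer: Reject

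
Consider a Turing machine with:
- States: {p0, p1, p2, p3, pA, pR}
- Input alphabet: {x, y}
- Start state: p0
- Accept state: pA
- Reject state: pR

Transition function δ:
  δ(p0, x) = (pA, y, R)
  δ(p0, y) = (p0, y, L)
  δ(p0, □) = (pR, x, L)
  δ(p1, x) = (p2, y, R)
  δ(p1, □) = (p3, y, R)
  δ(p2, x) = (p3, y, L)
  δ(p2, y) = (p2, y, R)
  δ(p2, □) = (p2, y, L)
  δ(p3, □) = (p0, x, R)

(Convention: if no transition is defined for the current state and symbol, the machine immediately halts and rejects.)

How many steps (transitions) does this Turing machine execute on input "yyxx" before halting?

Execution trace:
Initial: [p0]yyxx
Step 1: δ(p0, y) = (p0, y, L) → [p0]□yyxx
Step 2: δ(p0, □) = (pR, x, L) → [pR]□xyyxx

The machine reaches the reject state pR and halts.

The machine executed 2 steps before halting.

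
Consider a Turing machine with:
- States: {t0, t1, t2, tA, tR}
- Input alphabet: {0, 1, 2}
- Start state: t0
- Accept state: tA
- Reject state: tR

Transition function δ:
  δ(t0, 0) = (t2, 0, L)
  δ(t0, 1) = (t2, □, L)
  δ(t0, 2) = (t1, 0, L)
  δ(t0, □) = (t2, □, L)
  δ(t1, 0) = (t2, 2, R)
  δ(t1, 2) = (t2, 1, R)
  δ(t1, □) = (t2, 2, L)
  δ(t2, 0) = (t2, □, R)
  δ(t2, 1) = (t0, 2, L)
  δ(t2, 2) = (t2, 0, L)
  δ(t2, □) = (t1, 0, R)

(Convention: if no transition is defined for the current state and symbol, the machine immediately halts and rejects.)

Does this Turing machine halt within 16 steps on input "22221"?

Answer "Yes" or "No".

Execution trace:
Initial: [t0]22221
Step 1: δ(t0, 2) = (t1, 0, L) → [t1]□02221
Step 2: δ(t1, □) = (t2, 2, L) → [t2]□202221
Step 3: δ(t2, □) = (t1, 0, R) → 0[t1]202221
Step 4: δ(t1, 2) = (t2, 1, R) → 01[t2]02221
Step 5: δ(t2, 0) = (t2, □, R) → 01□[t2]2221
Step 6: δ(t2, 2) = (t2, 0, L) → 01[t2]□0221
Step 7: δ(t2, □) = (t1, 0, R) → 010[t1]0221
Step 8: δ(t1, 0) = (t2, 2, R) → 0102[t2]221
Step 9: δ(t2, 2) = (t2, 0, L) → 010[t2]2021
Step 10: δ(t2, 2) = (t2, 0, L) → 01[t2]00021
Step 11: δ(t2, 0) = (t2, □, R) → 01□[t2]0021
Step 12: δ(t2, 0) = (t2, □, R) → 01□□[t2]021
Step 13: δ(t2, 0) = (t2, □, R) → 01□□□[t2]21
Step 14: δ(t2, 2) = (t2, 0, L) → 01□□[t2]□01
Step 15: δ(t2, □) = (t1, 0, R) → 01□□0[t1]01
Step 16: δ(t1, 0) = (t2, 2, R) → 01□□02[t2]1

The machine has not reached a halting state after 16 steps.
The machine did not halt within the 16-step bound.

Answer: No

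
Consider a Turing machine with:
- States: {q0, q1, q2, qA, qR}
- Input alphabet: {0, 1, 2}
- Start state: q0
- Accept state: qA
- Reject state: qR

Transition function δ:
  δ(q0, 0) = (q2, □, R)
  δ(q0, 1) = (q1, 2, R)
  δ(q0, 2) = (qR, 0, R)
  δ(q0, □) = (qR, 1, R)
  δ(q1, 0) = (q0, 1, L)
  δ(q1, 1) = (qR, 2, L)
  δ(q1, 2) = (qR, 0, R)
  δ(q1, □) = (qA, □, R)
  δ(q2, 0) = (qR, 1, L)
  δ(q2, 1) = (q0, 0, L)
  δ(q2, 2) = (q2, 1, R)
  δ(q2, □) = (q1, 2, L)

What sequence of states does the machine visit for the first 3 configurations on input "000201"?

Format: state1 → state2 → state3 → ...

Execution trace:
Initial: [q0]000201
Step 1: δ(q0, 0) = (q2, □, R) → □[q2]00201
Step 2: δ(q2, 0) = (qR, 1, L) → [qR]□10201

The machine reaches the reject state qR and halts.

State sequence: q0 → q2 → qR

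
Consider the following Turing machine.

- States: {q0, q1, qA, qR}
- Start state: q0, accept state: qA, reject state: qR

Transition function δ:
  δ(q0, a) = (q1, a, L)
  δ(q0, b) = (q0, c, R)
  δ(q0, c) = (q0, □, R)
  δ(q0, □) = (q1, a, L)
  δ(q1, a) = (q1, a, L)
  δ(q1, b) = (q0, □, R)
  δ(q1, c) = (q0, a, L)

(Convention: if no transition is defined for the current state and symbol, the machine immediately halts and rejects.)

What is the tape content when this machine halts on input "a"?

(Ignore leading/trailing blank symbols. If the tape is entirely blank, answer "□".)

Execution trace:
Initial: [q0]a
Step 1: δ(q0, a) = (q1, a, L) → [q1]□a

No transition is defined for δ(q1, □). By convention the machine halts and rejects.

Final tape (ignoring leading/trailing blanks): a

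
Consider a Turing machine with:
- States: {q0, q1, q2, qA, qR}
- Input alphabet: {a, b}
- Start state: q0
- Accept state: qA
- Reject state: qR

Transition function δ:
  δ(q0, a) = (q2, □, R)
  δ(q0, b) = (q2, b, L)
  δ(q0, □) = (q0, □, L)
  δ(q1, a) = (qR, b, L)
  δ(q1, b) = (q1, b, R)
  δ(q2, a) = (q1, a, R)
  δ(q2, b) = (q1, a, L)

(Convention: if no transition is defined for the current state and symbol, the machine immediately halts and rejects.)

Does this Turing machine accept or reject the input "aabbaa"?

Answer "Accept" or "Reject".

Execution trace:
Initial: [q0]aabbaa
Step 1: δ(q0, a) = (q2, □, R) → □[q2]abbaa
Step 2: δ(q2, a) = (q1, a, R) → □a[q1]bbaa
Step 3: δ(q1, b) = (q1, b, R) → □ab[q1]baa
Step 4: δ(q1, b) = (q1, b, R) → □abb[q1]aa
Step 5: δ(q1, a) = (qR, b, L) → □ab[qR]bba

The machine reaches the reject state qR and halts.

Answer: Reject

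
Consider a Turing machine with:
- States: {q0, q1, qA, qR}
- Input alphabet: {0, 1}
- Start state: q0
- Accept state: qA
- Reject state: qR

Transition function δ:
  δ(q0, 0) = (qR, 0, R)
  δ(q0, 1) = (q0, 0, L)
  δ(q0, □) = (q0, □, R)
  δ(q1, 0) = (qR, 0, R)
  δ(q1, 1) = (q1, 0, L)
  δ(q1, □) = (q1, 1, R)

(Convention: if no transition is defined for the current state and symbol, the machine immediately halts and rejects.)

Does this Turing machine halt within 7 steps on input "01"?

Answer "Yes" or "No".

Execution trace:
Initial: [q0]01
Step 1: δ(q0, 0) = (qR, 0, R) → 0[qR]1

The machine reaches the reject state qR and halts.
The machine halted after 1 step (within the 7-step bound).

Answer: Yes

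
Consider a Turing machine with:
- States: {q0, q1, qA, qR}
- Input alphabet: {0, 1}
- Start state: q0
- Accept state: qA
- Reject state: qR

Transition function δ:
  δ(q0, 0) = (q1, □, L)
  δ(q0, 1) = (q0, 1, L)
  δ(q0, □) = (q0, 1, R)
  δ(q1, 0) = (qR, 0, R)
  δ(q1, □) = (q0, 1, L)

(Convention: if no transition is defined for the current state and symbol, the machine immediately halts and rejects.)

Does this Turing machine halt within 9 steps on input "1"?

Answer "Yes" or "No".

Execution trace:
Initial: [q0]1
Step 1: δ(q0, 1) = (q0, 1, L) → [q0]□1
Step 2: δ(q0, □) = (q0, 1, R) → 1[q0]1
Step 3: δ(q0, 1) = (q0, 1, L) → [q0]11
Step 4: δ(q0, 1) = (q0, 1, L) → [q0]□11
Step 5: δ(q0, □) = (q0, 1, R) → 1[q0]11
Step 6: δ(q0, 1) = (q0, 1, L) → [q0]111
Step 7: δ(q0, 1) = (q0, 1, L) → [q0]□111
Step 8: δ(q0, □) = (q0, 1, R) → 1[q0]111
Step 9: δ(q0, 1) = (q0, 1, L) → [q0]1111

The machine has not reached a halting state after 9 steps.
The machine did not halt within the 9-step bound.

Answer: No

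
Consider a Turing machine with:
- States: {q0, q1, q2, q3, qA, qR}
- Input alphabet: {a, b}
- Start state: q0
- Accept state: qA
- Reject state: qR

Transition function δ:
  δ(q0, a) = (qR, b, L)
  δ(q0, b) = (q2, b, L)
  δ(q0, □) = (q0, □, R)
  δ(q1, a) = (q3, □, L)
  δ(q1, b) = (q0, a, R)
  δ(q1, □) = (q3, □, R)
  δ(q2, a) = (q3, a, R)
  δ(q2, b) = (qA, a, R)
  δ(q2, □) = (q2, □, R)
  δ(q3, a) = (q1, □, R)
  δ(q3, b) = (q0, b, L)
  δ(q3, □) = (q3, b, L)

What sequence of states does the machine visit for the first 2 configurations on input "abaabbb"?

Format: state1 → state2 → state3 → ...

Execution trace:
Initial: [q0]abaabbb
Step 1: δ(q0, a) = (qR, b, L) → [qR]□bbaabbb

The machine reaches the reject state qR and halts.

State sequence: q0 → qR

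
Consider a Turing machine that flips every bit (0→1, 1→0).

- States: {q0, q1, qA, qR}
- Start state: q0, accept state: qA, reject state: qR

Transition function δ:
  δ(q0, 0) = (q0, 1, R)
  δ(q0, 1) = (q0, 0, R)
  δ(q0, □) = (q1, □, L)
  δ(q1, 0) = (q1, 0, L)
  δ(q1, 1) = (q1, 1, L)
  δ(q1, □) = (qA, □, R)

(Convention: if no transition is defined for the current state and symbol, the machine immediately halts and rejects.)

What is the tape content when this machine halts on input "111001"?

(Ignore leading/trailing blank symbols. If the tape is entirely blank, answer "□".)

Execution trace:
Initial: [q0]111001
Step 1: δ(q0, 1) = (q0, 0, R) → 0[q0]11001
Step 2: δ(q0, 1) = (q0, 0, R) → 00[q0]1001
Step 3: δ(q0, 1) = (q0, 0, R) → 000[q0]001
Step 4: δ(q0, 0) = (q0, 1, R) → 0001[q0]01
Step 5: δ(q0, 0) = (q0, 1, R) → 00011[q0]1
Step 6: δ(q0, 1) = (q0, 0, R) → 000110[q0]□
Step 7: δ(q0, □) = (q1, □, L) → 00011[q1]0□
Step 8: δ(q1, 0) = (q1, 0, L) → 0001[q1]10□
Step 9: δ(q1, 1) = (q1, 1, L) → 000[q1]110□
Step 10: δ(q1, 1) = (q1, 1, L) → 00[q1]0110□
Step 11: δ(q1, 0) = (q1, 0, L) → 0[q1]00110□
Step 12: δ(q1, 0) = (q1, 0, L) → [q1]000110□
Step 13: δ(q1, 0) = (q1, 0, L) → [q1]□000110□
Step 14: δ(q1, □) = (qA, □, R) → □[qA]000110□

The machine reaches the accept state qA and halts.

Final tape (ignoring leading/trailing blanks): 000110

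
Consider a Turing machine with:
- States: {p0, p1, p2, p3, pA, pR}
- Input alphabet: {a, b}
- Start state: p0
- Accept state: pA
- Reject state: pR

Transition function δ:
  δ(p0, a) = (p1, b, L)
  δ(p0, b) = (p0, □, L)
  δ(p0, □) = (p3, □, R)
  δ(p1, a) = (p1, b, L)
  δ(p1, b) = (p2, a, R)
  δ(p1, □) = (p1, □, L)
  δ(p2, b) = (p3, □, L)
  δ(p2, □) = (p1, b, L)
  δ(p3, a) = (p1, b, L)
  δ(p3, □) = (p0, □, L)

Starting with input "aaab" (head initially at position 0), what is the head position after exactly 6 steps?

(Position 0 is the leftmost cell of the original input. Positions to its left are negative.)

Execution trace (head position shown):
Step 0: [p0]aaab  (head at position 0)
Step 1: move left → [p1]□baab  (head at position -1)
Step 2: move left → [p1]□□baab  (head at position -2)
Step 3: move left → [p1]□□□baab  (head at position -3)
Step 4: move left → [p1]□□□□baab  (head at position -4)
Step 5: move left → [p1]□□□□□baab  (head at position -5)
Step 6: move left → [p1]□□□□□□baab  (head at position -6)

After 6 steps, the head is at position -6.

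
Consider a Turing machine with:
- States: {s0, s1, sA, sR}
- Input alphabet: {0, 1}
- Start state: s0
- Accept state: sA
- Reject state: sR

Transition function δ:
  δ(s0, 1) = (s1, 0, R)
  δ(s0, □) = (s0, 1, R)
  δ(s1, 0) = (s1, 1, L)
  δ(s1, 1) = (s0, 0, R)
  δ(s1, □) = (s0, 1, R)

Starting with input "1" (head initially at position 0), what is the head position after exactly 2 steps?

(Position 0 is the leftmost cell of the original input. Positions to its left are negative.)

Execution trace (head position shown):
Step 0: [s0]1  (head at position 0)
Step 1: move right → 0[s1]□  (head at position 1)
Step 2: move right → 01[s0]□  (head at position 2)

After 2 steps, the head is at position 2.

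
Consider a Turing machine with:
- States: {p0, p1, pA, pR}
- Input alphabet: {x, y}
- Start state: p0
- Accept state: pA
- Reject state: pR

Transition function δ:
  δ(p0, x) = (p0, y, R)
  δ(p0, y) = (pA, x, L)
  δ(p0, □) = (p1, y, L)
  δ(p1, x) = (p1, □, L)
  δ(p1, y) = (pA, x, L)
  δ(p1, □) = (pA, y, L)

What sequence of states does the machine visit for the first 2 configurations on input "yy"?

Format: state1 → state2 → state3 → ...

Execution trace:
Initial: [p0]yy
Step 1: δ(p0, y) = (pA, x, L) → [pA]□xy

The machine reaches the accept state pA and halts.

State sequence: p0 → pA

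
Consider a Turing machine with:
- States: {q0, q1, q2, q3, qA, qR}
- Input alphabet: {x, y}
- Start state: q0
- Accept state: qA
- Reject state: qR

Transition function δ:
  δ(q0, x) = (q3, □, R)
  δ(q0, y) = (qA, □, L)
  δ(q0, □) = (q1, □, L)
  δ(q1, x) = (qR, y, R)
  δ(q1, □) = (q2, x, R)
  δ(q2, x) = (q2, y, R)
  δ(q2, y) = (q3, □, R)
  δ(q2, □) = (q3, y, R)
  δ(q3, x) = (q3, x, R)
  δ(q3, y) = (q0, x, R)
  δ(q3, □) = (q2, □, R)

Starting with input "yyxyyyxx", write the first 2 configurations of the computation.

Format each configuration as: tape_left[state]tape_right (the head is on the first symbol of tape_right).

Transitions applied:
Step 1: δ(q0, y) = (qA, □, L)

The first 2 configurations are:
[q0]yyxyyyxx ⊢ [qA]□□yxyyyxx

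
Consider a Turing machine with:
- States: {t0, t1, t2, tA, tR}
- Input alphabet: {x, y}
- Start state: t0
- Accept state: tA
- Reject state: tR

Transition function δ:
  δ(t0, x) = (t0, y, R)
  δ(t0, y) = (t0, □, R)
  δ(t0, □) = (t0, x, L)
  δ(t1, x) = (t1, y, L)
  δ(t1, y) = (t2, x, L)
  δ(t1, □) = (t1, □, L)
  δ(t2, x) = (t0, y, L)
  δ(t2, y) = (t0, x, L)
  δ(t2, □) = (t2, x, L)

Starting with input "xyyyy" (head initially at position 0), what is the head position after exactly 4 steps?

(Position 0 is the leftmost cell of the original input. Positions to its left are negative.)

Execution trace (head position shown):
Step 0: [t0]xyyyy  (head at position 0)
Step 1: move right → y[t0]yyyy  (head at position 1)
Step 2: move right → y□[t0]yyy  (head at position 2)
Step 3: move right → y□□[t0]yy  (head at position 3)
Step 4: move right → y□□□[t0]y  (head at position 4)

After 4 steps, the head is at position 4.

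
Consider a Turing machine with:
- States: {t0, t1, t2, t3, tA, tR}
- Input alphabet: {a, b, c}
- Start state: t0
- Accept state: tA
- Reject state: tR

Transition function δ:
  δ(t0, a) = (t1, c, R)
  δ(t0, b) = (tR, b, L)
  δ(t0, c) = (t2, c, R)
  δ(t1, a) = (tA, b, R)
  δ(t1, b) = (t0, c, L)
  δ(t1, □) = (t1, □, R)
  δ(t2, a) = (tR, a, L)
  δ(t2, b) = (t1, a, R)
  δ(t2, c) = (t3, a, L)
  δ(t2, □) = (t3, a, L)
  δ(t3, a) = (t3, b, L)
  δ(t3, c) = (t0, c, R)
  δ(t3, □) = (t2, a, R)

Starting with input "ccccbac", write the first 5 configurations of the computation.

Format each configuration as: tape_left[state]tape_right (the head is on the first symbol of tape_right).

Transitions applied:
Step 1: δ(t0, c) = (t2, c, R)
Step 2: δ(t2, c) = (t3, a, L)
Step 3: δ(t3, c) = (t0, c, R)
Step 4: δ(t0, a) = (t1, c, R)

The first 5 configurations are:
[t0]ccccbac ⊢ c[t2]cccbac ⊢ [t3]caccbac ⊢ c[t0]accbac ⊢ cc[t1]ccbac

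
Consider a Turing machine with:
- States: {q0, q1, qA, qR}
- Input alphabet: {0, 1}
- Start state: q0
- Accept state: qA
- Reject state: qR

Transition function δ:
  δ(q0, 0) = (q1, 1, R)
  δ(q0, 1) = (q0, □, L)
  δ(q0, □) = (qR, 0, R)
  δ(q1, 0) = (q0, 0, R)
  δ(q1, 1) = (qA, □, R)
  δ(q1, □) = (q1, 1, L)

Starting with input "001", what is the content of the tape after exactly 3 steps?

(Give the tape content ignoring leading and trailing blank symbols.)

Execution trace:
Initial: [q0]001
Step 1: δ(q0, 0) = (q1, 1, R) → 1[q1]01
Step 2: δ(q1, 0) = (q0, 0, R) → 10[q0]1
Step 3: δ(q0, 1) = (q0, □, L) → 1[q0]0□

After 3 steps, the tape (ignoring leading/trailing blanks) is: 10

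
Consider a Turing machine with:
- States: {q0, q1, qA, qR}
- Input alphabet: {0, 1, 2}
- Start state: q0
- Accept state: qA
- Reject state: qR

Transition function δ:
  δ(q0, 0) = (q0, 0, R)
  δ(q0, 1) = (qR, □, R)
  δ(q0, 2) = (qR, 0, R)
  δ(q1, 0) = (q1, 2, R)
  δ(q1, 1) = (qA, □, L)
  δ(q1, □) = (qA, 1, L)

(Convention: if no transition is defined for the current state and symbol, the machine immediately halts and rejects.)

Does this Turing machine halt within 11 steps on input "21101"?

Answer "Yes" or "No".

Execution trace:
Initial: [q0]21101
Step 1: δ(q0, 2) = (qR, 0, R) → 0[qR]1101

The machine reaches the reject state qR and halts.
The machine halted after 1 step (within the 11-step bound).

Answer: Yes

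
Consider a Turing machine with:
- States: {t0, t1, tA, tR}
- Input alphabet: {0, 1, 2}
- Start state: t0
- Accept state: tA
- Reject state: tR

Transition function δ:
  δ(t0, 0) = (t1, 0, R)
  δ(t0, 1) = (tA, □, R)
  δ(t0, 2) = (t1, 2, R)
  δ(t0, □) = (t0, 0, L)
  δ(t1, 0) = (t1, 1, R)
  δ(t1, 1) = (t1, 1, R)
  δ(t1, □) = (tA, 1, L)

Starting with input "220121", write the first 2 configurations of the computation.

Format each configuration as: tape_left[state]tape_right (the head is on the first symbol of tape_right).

Transitions applied:
Step 1: δ(t0, 2) = (t1, 2, R)

The first 2 configurations are:
[t0]220121 ⊢ 2[t1]20121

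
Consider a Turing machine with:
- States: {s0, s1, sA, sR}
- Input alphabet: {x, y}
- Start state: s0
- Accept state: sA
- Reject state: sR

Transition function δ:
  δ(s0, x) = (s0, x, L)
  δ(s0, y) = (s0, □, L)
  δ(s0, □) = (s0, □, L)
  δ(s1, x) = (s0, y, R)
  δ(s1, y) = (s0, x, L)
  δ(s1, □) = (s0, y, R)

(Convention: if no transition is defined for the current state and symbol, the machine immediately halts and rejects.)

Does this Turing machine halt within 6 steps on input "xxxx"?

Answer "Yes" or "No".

Execution trace:
Initial: [s0]xxxx
Step 1: δ(s0, x) = (s0, x, L) → [s0]□xxxx
Step 2: δ(s0, □) = (s0, □, L) → [s0]□□xxxx
Step 3: δ(s0, □) = (s0, □, L) → [s0]□□□xxxx
Step 4: δ(s0, □) = (s0, □, L) → [s0]□□□□xxxx
Step 5: δ(s0, □) = (s0, □, L) → [s0]□□□□□xxxx
Step 6: δ(s0, □) = (s0, □, L) → [s0]□□□□□□xxxx

The machine has not reached a halting state after 6 steps.
The machine did not halt within the 6-step bound.

Answer: No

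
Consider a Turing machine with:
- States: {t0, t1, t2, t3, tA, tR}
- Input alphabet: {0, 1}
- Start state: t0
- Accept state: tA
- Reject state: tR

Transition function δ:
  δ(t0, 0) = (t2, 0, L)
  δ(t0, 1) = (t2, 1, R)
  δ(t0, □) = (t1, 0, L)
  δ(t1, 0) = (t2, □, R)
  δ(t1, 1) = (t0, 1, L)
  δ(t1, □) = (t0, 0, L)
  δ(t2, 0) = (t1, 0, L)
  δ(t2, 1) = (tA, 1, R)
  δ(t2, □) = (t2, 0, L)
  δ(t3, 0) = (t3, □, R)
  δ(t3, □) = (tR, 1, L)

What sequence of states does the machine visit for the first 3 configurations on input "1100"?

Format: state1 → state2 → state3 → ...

Execution trace:
Initial: [t0]1100
Step 1: δ(t0, 1) = (t2, 1, R) → 1[t2]100
Step 2: δ(t2, 1) = (tA, 1, R) → 11[tA]00

The machine reaches the accept state tA and halts.

State sequence: t0 → t2 → tA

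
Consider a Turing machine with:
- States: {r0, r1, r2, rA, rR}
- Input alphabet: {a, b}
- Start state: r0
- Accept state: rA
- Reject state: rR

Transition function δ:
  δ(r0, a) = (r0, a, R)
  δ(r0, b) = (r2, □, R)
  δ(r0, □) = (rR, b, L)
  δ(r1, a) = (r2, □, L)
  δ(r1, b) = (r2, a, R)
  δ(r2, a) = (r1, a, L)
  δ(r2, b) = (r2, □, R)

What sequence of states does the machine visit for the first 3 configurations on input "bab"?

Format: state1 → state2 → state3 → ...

Execution trace:
Initial: [r0]bab
Step 1: δ(r0, b) = (r2, □, R) → □[r2]ab
Step 2: δ(r2, a) = (r1, a, L) → [r1]□ab

No transition is defined for δ(r1, □). By convention the machine halts and rejects.

State sequence: r0 → r2 → r1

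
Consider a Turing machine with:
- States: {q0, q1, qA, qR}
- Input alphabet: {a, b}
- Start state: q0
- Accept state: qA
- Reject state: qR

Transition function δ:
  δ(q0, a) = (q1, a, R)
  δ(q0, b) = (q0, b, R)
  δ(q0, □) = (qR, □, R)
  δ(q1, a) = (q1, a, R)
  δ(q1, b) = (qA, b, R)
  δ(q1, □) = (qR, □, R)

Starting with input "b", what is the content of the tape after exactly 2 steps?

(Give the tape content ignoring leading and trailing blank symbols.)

Execution trace:
Initial: [q0]b
Step 1: δ(q0, b) = (q0, b, R) → b[q0]□
Step 2: δ(q0, □) = (qR, □, R) → b□[qR]□

The machine reaches the reject state qR and halts.

After 2 steps, the tape (ignoring leading/trailing blanks) is: b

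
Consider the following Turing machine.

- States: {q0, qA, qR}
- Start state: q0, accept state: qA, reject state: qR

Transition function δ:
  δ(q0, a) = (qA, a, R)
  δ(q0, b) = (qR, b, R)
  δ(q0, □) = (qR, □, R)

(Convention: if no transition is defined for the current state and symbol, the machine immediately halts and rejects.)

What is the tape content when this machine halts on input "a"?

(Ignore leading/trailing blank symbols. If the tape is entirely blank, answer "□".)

Execution trace:
Initial: [q0]a
Step 1: δ(q0, a) = (qA, a, R) → a[qA]□

The machine reaches the accept state qA and halts.

Final tape (ignoring leading/trailing blanks): a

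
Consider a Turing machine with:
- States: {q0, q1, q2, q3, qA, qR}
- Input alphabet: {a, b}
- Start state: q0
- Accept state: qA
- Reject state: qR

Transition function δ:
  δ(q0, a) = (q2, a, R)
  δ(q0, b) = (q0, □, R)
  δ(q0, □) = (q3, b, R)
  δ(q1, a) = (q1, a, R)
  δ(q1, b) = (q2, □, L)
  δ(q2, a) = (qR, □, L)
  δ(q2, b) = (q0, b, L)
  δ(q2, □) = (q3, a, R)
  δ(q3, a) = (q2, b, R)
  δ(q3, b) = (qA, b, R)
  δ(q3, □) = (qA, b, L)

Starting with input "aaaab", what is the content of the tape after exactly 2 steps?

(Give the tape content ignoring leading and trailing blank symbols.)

Execution trace:
Initial: [q0]aaaab
Step 1: δ(q0, a) = (q2, a, R) → a[q2]aaab
Step 2: δ(q2, a) = (qR, □, L) → [qR]a□aab

The machine reaches the reject state qR and halts.

After 2 steps, the tape (ignoring leading/trailing blanks) is: a□aab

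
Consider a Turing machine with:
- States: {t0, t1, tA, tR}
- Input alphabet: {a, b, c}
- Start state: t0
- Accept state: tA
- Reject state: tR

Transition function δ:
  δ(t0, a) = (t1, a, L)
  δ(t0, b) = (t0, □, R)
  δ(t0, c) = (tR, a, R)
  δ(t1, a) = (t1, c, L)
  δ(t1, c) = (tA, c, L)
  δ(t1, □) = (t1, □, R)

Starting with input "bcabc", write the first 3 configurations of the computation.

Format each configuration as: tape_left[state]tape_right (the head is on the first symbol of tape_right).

Transitions applied:
Step 1: δ(t0, b) = (t0, □, R)
Step 2: δ(t0, c) = (tR, a, R)

The first 3 configurations are:
[t0]bcabc ⊢ □[t0]cabc ⊢ □a[tR]abc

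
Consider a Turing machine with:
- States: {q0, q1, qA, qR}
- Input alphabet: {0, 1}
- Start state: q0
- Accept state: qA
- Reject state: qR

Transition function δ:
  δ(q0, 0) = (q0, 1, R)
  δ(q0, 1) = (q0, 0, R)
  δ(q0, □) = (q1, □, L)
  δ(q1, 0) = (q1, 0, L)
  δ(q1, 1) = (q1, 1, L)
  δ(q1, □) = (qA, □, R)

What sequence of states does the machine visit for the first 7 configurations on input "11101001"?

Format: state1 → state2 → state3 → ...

Execution trace:
Initial: [q0]11101001
Step 1: δ(q0, 1) = (q0, 0, R) → 0[q0]1101001
Step 2: δ(q0, 1) = (q0, 0, R) → 00[q0]101001
Step 3: δ(q0, 1) = (q0, 0, R) → 000[q0]01001
Step 4: δ(q0, 0) = (q0, 1, R) → 0001[q0]1001
Step 5: δ(q0, 1) = (q0, 0, R) → 00010[q0]001
Step 6: δ(q0, 0) = (q0, 1, R) → 000101[q0]01

State sequence: q0 → q0 → q0 → q0 → q0 → q0 → q0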